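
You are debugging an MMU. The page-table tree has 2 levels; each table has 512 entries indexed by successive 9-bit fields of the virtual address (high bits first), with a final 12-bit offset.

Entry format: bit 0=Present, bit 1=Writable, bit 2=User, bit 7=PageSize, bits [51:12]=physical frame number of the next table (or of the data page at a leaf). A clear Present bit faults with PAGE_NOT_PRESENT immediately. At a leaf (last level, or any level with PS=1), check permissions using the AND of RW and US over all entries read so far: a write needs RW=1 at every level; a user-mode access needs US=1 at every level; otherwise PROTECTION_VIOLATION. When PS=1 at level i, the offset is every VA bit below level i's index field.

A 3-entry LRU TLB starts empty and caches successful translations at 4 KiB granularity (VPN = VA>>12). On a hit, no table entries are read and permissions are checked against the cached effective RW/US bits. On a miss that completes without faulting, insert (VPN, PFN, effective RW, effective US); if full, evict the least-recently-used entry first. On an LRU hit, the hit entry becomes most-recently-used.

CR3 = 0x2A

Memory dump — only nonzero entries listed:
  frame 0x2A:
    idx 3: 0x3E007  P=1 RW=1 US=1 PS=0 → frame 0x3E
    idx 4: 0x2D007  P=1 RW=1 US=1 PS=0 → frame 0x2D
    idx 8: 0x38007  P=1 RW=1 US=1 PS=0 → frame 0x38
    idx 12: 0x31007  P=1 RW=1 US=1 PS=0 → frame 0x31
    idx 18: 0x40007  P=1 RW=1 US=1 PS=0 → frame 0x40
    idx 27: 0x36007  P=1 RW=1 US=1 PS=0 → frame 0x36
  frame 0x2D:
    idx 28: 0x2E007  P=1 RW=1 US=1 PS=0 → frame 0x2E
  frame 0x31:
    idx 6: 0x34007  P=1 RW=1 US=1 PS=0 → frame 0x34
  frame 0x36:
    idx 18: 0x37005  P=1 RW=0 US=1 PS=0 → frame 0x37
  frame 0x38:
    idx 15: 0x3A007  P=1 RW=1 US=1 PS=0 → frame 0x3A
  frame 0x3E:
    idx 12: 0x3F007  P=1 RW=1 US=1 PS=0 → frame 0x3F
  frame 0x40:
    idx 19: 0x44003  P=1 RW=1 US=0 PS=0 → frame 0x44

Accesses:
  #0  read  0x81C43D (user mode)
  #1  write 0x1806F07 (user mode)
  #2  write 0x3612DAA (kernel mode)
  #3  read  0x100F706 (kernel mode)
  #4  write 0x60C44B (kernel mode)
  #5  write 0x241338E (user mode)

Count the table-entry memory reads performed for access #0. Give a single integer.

Walk each access:
#0 VA=0x81C43D (r,user):
  [0] read 0x2A idx=4: raw=0x2D007 flags P=1 W=1 U=1 S=0
  [1] read 0x2D idx=28: raw=0x2E007 flags P=1 W=1 U=1 S=0
  → PA=0x2E43D  (2 entries read)
#1 VA=0x1806F07 (w,user):
  [0] read 0x2A idx=12: raw=0x31007 flags P=1 W=1 U=1 S=0
  [1] read 0x31 idx=6: raw=0x34007 flags P=1 W=1 U=1 S=0
  → PA=0x34F07  (2 entries read)
#2 VA=0x3612DAA (w,kernel):
  [0] read 0x2A idx=27: raw=0x36007 flags P=1 W=1 U=1 S=0
  [1] read 0x36 idx=18: raw=0x37005 flags P=1 W=0 U=1 S=0
  → PROTECTION_VIOLATION  (2 entries read)
#3 VA=0x100F706 (r,kernel):
  [0] read 0x2A idx=8: raw=0x38007 flags P=1 W=1 U=1 S=0
  [1] read 0x38 idx=15: raw=0x3A007 flags P=1 W=1 U=1 S=0
  → PA=0x3A706  (2 entries read)
#4 VA=0x60C44B (w,kernel):
  [0] read 0x2A idx=3: raw=0x3E007 flags P=1 W=1 U=1 S=0
  [1] read 0x3E idx=12: raw=0x3F007 flags P=1 W=1 U=1 S=0
  → PA=0x3F44B  (2 entries read)
#5 VA=0x241338E (w,user):
  [0] read 0x2A idx=18: raw=0x40007 flags P=1 W=1 U=1 S=0
  [1] read 0x40 idx=19: raw=0x44003 flags P=1 W=1 U=0 S=0
  → PROTECTION_VIOLATION  (2 entries read)

Entries read for #0: 2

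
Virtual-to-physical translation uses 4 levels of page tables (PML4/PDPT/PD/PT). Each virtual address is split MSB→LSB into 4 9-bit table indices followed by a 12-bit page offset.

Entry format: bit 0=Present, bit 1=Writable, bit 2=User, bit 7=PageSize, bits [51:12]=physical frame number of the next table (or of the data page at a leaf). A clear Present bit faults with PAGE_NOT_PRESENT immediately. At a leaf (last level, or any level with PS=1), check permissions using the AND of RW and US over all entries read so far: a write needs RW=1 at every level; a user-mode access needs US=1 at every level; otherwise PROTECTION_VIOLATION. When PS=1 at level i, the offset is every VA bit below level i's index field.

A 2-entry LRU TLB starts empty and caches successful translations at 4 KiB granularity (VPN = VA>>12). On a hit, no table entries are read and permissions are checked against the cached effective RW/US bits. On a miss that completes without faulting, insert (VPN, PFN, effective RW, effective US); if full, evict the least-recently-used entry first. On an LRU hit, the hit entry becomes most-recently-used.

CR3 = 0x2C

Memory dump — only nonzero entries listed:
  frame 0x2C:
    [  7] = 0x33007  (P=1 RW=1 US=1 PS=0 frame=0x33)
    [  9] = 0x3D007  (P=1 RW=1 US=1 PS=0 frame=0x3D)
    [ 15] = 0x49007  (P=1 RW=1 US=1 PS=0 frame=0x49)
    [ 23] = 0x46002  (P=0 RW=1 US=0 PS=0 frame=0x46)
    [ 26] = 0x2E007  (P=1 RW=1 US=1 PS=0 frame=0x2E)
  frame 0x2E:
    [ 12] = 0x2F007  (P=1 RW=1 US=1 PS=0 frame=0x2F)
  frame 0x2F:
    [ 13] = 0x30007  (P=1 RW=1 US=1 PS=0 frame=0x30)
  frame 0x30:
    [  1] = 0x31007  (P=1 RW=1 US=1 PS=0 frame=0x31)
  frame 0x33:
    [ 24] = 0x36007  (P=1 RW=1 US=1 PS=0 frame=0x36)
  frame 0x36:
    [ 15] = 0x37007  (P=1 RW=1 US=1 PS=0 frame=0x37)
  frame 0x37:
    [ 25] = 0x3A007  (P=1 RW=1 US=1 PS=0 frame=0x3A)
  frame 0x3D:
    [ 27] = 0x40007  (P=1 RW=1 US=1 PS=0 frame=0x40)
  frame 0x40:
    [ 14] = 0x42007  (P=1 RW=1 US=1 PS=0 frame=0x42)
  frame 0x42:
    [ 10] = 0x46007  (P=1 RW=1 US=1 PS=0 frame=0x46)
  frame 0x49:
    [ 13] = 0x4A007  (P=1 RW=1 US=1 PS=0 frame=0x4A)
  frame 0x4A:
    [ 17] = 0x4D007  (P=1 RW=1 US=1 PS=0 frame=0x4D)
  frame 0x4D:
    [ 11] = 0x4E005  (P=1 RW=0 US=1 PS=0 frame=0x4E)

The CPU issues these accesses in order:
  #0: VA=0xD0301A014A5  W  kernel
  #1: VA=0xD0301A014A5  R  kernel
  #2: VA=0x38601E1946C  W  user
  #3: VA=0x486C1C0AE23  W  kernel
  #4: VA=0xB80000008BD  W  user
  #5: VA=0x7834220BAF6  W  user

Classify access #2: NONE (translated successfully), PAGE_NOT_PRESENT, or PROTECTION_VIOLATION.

Trace:
#0 VA=0xD0301A014A5 (w,kernel):
  L0: frame=0x2C idx=26 entry=0x2E007 [P=1 RW=1 US=1 PS=0]
  L1: frame=0x2E idx=12 entry=0x2F007 [P=1 RW=1 US=1 PS=0]
  L2: frame=0x2F idx=13 entry=0x30007 [P=1 RW=1 US=1 PS=0]
  L3: frame=0x30 idx=1 entry=0x31007 [P=1 RW=1 US=1 PS=0]
  → PA=0x314A5  (4 entries read)
#1 VA=0xD0301A014A5 (r,kernel):
  TLB hit vpn=0xD0301A01 → PA=0x314A5
#2 VA=0x38601E1946C (w,user):
  L0: frame=0x2C idx=7 entry=0x33007 [P=1 RW=1 US=1 PS=0]
  L1: frame=0x33 idx=24 entry=0x36007 [P=1 RW=1 US=1 PS=0]
  L2: frame=0x36 idx=15 entry=0x37007 [P=1 RW=1 US=1 PS=0]
  L3: frame=0x37 idx=25 entry=0x3A007 [P=1 RW=1 US=1 PS=0]
  → PA=0x3A46C  (4 entries read)
#3 VA=0x486C1C0AE23 (w,kernel):
  L0: frame=0x2C idx=9 entry=0x3D007 [P=1 RW=1 US=1 PS=0]
  L1: frame=0x3D idx=27 entry=0x40007 [P=1 RW=1 US=1 PS=0]
  L2: frame=0x40 idx=14 entry=0x42007 [P=1 RW=1 US=1 PS=0]
  L3: frame=0x42 idx=10 entry=0x46007 [P=1 RW=1 US=1 PS=0]
  → PA=0x46E23  (4 entries read)
#4 VA=0xB80000008BD (w,user):
  L0: frame=0x2C idx=23 entry=0x46002 [P=0 RW=1 US=0 PS=0]
  → PAGE_NOT_PRESENT  (1 entries read)
#5 VA=0x7834220BAF6 (w,user):
  L0: frame=0x2C idx=15 entry=0x49007 [P=1 RW=1 US=1 PS=0]
  L1: frame=0x49 idx=13 entry=0x4A007 [P=1 RW=1 US=1 PS=0]
  L2: frame=0x4A idx=17 entry=0x4D007 [P=1 RW=1 US=1 PS=0]
  L3: frame=0x4D idx=11 entry=0x4E005 [P=1 RW=0 US=1 PS=0]
  → PROTECTION_VIOLATION  (4 entries read)

Access #2 fault: NONE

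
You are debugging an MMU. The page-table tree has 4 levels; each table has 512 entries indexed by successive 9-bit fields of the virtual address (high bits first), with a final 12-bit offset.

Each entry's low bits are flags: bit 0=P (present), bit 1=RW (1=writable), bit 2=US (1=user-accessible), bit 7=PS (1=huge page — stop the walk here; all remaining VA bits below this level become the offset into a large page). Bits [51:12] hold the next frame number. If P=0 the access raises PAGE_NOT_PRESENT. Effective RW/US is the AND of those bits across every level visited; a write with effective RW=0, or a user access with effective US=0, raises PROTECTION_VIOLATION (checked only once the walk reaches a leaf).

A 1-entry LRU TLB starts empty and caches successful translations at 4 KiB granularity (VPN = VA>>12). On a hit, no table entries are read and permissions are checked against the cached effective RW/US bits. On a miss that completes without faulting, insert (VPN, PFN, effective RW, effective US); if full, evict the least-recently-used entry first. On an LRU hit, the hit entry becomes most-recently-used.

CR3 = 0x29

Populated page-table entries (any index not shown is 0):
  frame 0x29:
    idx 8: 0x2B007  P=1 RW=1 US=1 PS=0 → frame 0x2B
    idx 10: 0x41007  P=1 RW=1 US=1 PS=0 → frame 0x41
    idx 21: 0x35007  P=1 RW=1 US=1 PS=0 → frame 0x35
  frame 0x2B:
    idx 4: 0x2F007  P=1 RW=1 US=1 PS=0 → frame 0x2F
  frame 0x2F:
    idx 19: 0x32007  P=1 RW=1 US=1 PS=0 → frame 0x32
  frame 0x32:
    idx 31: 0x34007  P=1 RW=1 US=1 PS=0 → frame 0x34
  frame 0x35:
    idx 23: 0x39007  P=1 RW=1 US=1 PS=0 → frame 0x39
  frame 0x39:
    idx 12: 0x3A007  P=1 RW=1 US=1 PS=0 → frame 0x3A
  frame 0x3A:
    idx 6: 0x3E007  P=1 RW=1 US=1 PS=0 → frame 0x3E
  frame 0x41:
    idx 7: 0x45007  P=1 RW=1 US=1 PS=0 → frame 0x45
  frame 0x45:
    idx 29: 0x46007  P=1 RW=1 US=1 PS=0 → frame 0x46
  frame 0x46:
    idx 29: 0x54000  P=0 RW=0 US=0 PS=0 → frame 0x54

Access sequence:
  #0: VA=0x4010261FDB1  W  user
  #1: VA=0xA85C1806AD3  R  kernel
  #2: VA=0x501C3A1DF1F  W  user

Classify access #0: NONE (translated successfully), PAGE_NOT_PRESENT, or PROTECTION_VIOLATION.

Per-access translation:
#0 VA=0x4010261FDB1 (w,user):
  lvl0: tbl 0x29, slot 8 ⇒ 0x2B007 (P1/RW1/US1/PS0)
  lvl1: tbl 0x2B, slot 4 ⇒ 0x2F007 (P1/RW1/US1/PS0)
  lvl2: tbl 0x2F, slot 19 ⇒ 0x32007 (P1/RW1/US1/PS0)
  lvl3: tbl 0x32, slot 31 ⇒ 0x34007 (P1/RW1/US1/PS0)
  → PA=0x34DB1  (4 entries read)
#1 VA=0xA85C1806AD3 (r,kernel):
  lvl0: tbl 0x29, slot 21 ⇒ 0x35007 (P1/RW1/US1/PS0)
  lvl1: tbl 0x35, slot 23 ⇒ 0x39007 (P1/RW1/US1/PS0)
  lvl2: tbl 0x39, slot 12 ⇒ 0x3A007 (P1/RW1/US1/PS0)
  lvl3: tbl 0x3A, slot 6 ⇒ 0x3E007 (P1/RW1/US1/PS0)
  → PA=0x3EAD3  (4 entries read)
#2 VA=0x501C3A1DF1F (w,user):
  lvl0: tbl 0x29, slot 10 ⇒ 0x41007 (P1/RW1/US1/PS0)
  lvl1: tbl 0x41, slot 7 ⇒ 0x45007 (P1/RW1/US1/PS0)
  lvl2: tbl 0x45, slot 29 ⇒ 0x46007 (P1/RW1/US1/PS0)
  lvl3: tbl 0x46, slot 29 ⇒ 0x54000 (P0/RW0/US0/PS0)
  ✗ PAGE_NOT_PRESENT  [4 reads]

Access #0 fault: NONE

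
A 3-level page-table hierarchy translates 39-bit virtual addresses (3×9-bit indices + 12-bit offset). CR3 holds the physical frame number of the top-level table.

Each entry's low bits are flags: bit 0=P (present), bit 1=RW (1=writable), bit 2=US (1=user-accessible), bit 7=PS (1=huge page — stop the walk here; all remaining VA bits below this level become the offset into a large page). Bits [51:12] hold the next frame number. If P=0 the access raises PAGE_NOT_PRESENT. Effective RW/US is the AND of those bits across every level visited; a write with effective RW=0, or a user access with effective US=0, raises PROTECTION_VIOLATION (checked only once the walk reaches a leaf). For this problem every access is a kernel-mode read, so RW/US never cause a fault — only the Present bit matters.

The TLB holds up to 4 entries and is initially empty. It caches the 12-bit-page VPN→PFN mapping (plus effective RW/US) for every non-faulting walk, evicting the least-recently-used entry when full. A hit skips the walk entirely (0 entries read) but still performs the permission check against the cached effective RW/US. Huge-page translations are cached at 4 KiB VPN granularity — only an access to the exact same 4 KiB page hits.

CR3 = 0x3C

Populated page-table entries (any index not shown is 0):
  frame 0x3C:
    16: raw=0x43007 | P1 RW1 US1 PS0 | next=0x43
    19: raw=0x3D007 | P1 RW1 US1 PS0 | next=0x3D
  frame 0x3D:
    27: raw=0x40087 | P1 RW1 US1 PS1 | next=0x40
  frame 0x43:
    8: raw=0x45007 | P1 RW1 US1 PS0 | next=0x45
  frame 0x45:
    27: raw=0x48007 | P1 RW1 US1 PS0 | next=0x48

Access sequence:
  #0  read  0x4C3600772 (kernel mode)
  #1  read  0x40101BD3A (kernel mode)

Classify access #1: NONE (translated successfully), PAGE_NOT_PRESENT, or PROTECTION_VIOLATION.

Per-access translation:
#0 VA=0x4C3600772 (r,kernel):
  L0 @0x3C[19] → 0x3D007  P=1,RW=1,US=1,PS=0
  L1 @0x3D[27] → 0x40087  P=1,RW=1,US=1,PS=1
  ⇒ phys 0x40772 (huge @L1)  [2 reads]
#1 VA=0x40101BD3A (r,kernel):
  L0 @0x3C[16] → 0x43007  P=1,RW=1,US=1,PS=0
  L1 @0x43[8] → 0x45007  P=1,RW=1,US=1,PS=0
  L2 @0x45[27] → 0x48007  P=1,RW=1,US=1,PS=0
  ⇒ phys 0x48D3A  [3 reads]

Access #1 fault: NONE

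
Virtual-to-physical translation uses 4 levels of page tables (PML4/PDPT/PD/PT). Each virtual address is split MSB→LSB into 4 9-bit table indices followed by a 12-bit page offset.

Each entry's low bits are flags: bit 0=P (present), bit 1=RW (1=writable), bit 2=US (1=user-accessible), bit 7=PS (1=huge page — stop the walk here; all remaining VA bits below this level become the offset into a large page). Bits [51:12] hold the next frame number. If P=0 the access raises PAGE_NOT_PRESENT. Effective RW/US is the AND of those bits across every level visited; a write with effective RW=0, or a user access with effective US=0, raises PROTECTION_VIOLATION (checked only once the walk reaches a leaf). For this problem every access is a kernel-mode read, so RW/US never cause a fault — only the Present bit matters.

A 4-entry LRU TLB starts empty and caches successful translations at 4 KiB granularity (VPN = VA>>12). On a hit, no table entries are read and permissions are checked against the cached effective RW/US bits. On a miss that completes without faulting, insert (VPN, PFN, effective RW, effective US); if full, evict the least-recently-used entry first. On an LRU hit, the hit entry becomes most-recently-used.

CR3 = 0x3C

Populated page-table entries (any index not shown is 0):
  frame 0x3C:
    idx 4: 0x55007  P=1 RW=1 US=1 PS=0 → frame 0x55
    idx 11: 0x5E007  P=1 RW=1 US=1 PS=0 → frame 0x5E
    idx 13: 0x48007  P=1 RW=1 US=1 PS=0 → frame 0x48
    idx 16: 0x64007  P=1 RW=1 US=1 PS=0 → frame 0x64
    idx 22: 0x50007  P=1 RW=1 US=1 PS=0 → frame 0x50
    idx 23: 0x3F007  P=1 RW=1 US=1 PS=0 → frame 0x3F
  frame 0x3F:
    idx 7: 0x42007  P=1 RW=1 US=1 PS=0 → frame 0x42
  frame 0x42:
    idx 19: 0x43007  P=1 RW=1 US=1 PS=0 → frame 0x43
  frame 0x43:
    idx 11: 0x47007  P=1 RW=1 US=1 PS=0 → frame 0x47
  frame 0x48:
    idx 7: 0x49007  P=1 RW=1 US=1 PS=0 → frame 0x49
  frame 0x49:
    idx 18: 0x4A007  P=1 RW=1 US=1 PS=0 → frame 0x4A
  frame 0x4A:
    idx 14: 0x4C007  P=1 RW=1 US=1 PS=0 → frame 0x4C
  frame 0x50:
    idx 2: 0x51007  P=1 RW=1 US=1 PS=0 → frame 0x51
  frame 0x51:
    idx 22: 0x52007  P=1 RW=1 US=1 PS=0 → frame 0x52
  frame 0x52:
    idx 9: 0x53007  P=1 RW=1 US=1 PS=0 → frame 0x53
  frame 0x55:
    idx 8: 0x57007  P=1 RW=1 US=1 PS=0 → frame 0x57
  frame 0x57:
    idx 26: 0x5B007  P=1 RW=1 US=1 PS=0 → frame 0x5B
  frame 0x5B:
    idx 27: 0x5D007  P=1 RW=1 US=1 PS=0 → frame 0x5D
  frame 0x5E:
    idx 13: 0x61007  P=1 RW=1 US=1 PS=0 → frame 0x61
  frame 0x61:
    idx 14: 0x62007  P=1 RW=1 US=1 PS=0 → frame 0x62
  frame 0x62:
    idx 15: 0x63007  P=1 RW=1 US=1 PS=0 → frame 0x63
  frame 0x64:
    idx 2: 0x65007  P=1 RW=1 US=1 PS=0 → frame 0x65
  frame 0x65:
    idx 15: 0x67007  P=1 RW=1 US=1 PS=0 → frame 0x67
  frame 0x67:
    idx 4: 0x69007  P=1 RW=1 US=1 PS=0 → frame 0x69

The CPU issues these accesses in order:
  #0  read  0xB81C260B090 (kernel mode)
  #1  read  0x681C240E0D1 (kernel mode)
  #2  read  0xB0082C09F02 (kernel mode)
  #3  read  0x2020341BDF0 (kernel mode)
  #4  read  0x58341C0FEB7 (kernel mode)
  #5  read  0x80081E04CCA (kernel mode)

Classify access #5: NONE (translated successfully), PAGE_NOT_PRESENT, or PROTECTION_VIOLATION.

Per-access translation:
#0 VA=0xB81C260B090 (r,kernel):
  lvl0: tbl 0x3C, slot 23 ⇒ 0x3F007 (P1/RW1/US1/PS0)
  lvl1: tbl 0x3F, slot 7 ⇒ 0x42007 (P1/RW1/US1/PS0)
  lvl2: tbl 0x42, slot 19 ⇒ 0x43007 (P1/RW1/US1/PS0)
  lvl3: tbl 0x43, slot 11 ⇒ 0x47007 (P1/RW1/US1/PS0)
  → PA=0x47090  (4 entries read)
#1 VA=0x681C240E0D1 (r,kernel):
  lvl0: tbl 0x3C, slot 13 ⇒ 0x48007 (P1/RW1/US1/PS0)
  lvl1: tbl 0x48, slot 7 ⇒ 0x49007 (P1/RW1/US1/PS0)
  lvl2: tbl 0x49, slot 18 ⇒ 0x4A007 (P1/RW1/US1/PS0)
  lvl3: tbl 0x4A, slot 14 ⇒ 0x4C007 (P1/RW1/US1/PS0)
  → PA=0x4C0D1  (4 entries read)
#2 VA=0xB0082C09F02 (r,kernel):
  lvl0: tbl 0x3C, slot 22 ⇒ 0x50007 (P1/RW1/US1/PS0)
  lvl1: tbl 0x50, slot 2 ⇒ 0x51007 (P1/RW1/US1/PS0)
  lvl2: tbl 0x51, slot 22 ⇒ 0x52007 (P1/RW1/US1/PS0)
  lvl3: tbl 0x52, slot 9 ⇒ 0x53007 (P1/RW1/US1/PS0)
  → PA=0x53F02  (4 entries read)
#3 VA=0x2020341BDF0 (r,kernel):
  lvl0: tbl 0x3C, slot 4 ⇒ 0x55007 (P1/RW1/US1/PS0)
  lvl1: tbl 0x55, slot 8 ⇒ 0x57007 (P1/RW1/US1/PS0)
  lvl2: tbl 0x57, slot 26 ⇒ 0x5B007 (P1/RW1/US1/PS0)
  lvl3: tbl 0x5B, slot 27 ⇒ 0x5D007 (P1/RW1/US1/PS0)
  → PA=0x5DDF0  (4 entries read)
#4 VA=0x58341C0FEB7 (r,kernel):
  lvl0: tbl 0x3C, slot 11 ⇒ 0x5E007 (P1/RW1/US1/PS0)
  lvl1: tbl 0x5E, slot 13 ⇒ 0x61007 (P1/RW1/US1/PS0)
  lvl2: tbl 0x61, slot 14 ⇒ 0x62007 (P1/RW1/US1/PS0)
  lvl3: tbl 0x62, slot 15 ⇒ 0x63007 (P1/RW1/US1/PS0)
  → PA=0x63EB7  (4 entries read)
#5 VA=0x80081E04CCA (r,kernel):
  lvl0: tbl 0x3C, slot 16 ⇒ 0x64007 (P1/RW1/US1/PS0)
  lvl1: tbl 0x64, slot 2 ⇒ 0x65007 (P1/RW1/US1/PS0)
  lvl2: tbl 0x65, slot 15 ⇒ 0x67007 (P1/RW1/US1/PS0)
  lvl3: tbl 0x67, slot 4 ⇒ 0x69007 (P1/RW1/US1/PS0)
  → PA=0x69CCA  (4 entries read)

Access #5 fault: NONE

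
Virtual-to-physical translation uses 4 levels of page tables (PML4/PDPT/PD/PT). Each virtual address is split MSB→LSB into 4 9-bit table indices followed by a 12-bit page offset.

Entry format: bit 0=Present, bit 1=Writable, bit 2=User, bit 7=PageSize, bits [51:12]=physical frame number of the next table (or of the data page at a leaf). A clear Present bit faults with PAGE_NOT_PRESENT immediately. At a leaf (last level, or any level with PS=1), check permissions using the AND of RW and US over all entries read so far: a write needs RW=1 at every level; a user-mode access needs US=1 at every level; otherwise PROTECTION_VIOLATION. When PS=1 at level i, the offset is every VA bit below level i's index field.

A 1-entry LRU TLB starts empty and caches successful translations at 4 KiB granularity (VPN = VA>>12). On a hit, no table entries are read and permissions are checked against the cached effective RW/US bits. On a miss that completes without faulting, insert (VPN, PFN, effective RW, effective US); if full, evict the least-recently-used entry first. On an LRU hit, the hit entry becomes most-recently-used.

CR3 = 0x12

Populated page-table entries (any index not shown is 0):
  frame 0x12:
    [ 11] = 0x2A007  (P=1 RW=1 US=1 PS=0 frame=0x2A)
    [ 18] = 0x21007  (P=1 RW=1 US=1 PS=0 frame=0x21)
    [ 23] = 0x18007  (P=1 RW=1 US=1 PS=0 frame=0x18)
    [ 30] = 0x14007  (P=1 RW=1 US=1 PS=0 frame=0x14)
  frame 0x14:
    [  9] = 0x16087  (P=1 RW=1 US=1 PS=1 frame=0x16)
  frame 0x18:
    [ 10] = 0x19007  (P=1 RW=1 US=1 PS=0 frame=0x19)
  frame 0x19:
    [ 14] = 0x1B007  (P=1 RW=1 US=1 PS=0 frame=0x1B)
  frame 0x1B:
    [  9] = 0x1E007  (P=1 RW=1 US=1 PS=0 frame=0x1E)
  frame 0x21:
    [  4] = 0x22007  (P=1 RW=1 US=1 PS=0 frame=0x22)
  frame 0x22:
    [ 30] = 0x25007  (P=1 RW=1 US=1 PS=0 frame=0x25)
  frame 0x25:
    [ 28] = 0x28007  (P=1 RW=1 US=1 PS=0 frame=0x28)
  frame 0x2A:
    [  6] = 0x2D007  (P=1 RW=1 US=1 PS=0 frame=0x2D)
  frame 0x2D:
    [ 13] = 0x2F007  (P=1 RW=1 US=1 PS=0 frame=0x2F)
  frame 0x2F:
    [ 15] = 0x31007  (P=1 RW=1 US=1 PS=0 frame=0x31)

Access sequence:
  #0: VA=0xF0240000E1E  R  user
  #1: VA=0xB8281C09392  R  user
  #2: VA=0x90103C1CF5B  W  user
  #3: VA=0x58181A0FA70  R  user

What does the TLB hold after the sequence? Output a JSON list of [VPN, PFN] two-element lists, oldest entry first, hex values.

Per-access translation:
#0 VA=0xF0240000E1E (r,user):
  [0] read 0x12 idx=30: raw=0x14007 flags P=1 W=1 U=1 S=0
  [1] read 0x14 idx=9: raw=0x16087 flags P=1 W=1 U=1 S=1
  → PA=0x16E1E (huge @L1)  (2 entries read)
#1 VA=0xB8281C09392 (r,user):
  [0] read 0x12 idx=23: raw=0x18007 flags P=1 W=1 U=1 S=0
  [1] read 0x18 idx=10: raw=0x19007 flags P=1 W=1 U=1 S=0
  [2] read 0x19 idx=14: raw=0x1B007 flags P=1 W=1 U=1 S=0
  [3] read 0x1B idx=9: raw=0x1E007 flags P=1 W=1 U=1 S=0
  → PA=0x1E392  (4 entries read)
#2 VA=0x90103C1CF5B (w,user):
  [0] read 0x12 idx=18: raw=0x21007 flags P=1 W=1 U=1 S=0
  [1] read 0x21 idx=4: raw=0x22007 flags P=1 W=1 U=1 S=0
  [2] read 0x22 idx=30: raw=0x25007 flags P=1 W=1 U=1 S=0
  [3] read 0x25 idx=28: raw=0x28007 flags P=1 W=1 U=1 S=0
  → PA=0x28F5B  (4 entries read)
#3 VA=0x58181A0FA70 (r,user):
  [0] read 0x12 idx=11: raw=0x2A007 flags P=1 W=1 U=1 S=0
  [1] read 0x2A idx=6: raw=0x2D007 flags P=1 W=1 U=1 S=0
  [2] read 0x2D idx=13: raw=0x2F007 flags P=1 W=1 U=1 S=0
  [3] read 0x2F idx=15: raw=0x31007 flags P=1 W=1 U=1 S=0
  → PA=0x31A70  (4 entries read)

TLB: [["0x58181A0F", "0x31"]]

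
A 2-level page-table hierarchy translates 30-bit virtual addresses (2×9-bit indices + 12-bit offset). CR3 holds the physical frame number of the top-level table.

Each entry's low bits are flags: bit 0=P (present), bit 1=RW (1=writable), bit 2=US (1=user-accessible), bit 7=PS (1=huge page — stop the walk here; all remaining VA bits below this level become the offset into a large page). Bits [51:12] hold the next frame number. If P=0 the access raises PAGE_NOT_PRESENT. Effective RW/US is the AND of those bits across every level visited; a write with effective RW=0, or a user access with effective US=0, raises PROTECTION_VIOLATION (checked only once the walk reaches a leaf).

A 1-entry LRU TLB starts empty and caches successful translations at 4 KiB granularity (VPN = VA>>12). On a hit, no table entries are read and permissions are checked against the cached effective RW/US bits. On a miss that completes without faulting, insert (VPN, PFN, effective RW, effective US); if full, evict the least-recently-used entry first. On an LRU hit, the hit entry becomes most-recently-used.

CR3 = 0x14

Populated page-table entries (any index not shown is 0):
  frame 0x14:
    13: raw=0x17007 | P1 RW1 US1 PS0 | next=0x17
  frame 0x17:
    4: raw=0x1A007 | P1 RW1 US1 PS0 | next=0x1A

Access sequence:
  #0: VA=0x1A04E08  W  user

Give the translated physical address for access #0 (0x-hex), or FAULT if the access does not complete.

Per-access translation:
#0 VA=0x1A04E08 (w,user):
  lvl0: tbl 0x14, slot 13 ⇒ 0x17007 (P1/RW1/US1/PS0)
  lvl1: tbl 0x17, slot 4 ⇒ 0x1A007 (P1/RW1/US1/PS0)
  → PA=0x1AE08  (2 entries read)

Access #0 PA: 0x1AE08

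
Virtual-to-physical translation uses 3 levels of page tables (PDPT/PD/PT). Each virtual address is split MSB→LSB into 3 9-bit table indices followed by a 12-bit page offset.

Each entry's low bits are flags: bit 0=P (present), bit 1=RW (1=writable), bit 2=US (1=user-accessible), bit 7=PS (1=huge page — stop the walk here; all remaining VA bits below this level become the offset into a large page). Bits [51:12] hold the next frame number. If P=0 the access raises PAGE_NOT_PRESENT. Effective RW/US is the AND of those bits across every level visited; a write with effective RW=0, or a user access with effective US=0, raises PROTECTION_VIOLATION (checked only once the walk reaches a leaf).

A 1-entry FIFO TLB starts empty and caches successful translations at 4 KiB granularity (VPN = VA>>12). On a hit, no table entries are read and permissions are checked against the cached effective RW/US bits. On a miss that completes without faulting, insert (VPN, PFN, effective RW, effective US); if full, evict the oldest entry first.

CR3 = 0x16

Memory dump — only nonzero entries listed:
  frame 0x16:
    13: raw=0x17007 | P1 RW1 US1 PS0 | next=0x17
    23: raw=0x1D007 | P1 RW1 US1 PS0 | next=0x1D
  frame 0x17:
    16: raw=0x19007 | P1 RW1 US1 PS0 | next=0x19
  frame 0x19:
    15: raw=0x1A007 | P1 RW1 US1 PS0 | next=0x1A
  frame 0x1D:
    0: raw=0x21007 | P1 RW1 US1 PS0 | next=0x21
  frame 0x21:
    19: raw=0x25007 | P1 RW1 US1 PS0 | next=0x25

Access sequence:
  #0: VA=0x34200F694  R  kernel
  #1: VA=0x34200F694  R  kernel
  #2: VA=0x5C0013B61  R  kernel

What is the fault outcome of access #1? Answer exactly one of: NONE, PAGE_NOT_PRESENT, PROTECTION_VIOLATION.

Per-access translation:
#0 VA=0x34200F694 (r,kernel):
  L0 @0x16[13] → 0x17007  P=1,RW=1,US=1,PS=0
  L1 @0x17[16] → 0x19007  P=1,RW=1,US=1,PS=0
  L2 @0x19[15] → 0x1A007  P=1,RW=1,US=1,PS=0
  → PA=0x1A694  (3 entries read)
#1 VA=0x34200F694 (r,kernel):
  TLB hit vpn=0x34200F → PA=0x1A694
#2 VA=0x5C0013B61 (r,kernel):
  L0 @0x16[23] → 0x1D007  P=1,RW=1,US=1,PS=0
  L1 @0x1D[0] → 0x21007  P=1,RW=1,US=1,PS=0
  L2 @0x21[19] → 0x25007  P=1,RW=1,US=1,PS=0
  → PA=0x25B61  (3 entries read)

Access #1 fault: NONE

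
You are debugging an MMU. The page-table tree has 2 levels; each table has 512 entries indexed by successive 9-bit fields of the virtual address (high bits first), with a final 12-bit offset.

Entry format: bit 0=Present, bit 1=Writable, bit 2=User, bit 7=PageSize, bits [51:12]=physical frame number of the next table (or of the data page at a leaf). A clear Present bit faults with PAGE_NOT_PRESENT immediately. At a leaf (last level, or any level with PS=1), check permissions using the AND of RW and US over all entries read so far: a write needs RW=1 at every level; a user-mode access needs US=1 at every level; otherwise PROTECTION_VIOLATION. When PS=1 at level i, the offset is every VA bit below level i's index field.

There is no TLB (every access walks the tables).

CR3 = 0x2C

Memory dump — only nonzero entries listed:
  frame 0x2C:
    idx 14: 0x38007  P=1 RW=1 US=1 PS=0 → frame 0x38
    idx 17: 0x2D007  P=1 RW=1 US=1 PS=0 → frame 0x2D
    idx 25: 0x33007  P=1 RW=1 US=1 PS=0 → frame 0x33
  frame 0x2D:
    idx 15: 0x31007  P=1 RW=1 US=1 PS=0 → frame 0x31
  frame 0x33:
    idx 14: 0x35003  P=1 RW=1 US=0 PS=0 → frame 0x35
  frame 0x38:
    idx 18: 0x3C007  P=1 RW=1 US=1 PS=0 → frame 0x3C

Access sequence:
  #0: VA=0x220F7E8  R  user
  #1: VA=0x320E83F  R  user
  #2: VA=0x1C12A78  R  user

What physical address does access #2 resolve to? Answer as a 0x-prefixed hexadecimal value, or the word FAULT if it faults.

Walk each access:
#0 VA=0x220F7E8 (r,user):
  L0 @0x2C[17] → 0x2D007  P=1,RW=1,US=1,PS=0
  L1 @0x2D[15] → 0x31007  P=1,RW=1,US=1,PS=0
  → PA=0x317E8  (2 entries read)
#1 VA=0x320E83F (r,user):
  L0 @0x2C[25] → 0x33007  P=1,RW=1,US=1,PS=0
  L1 @0x33[14] → 0x35003  P=1,RW=1,US=0,PS=0
  ⇒ fault: PROTECTION_VIOLATION  — 2 lookups
#2 VA=0x1C12A78 (r,user):
  L0 @0x2C[14] → 0x38007  P=1,RW=1,US=1,PS=0
  L1 @0x38[18] → 0x3C007  P=1,RW=1,US=1,PS=0
  → PA=0x3CA78  (2 entries read)

Access #2 PA: 0x3CA78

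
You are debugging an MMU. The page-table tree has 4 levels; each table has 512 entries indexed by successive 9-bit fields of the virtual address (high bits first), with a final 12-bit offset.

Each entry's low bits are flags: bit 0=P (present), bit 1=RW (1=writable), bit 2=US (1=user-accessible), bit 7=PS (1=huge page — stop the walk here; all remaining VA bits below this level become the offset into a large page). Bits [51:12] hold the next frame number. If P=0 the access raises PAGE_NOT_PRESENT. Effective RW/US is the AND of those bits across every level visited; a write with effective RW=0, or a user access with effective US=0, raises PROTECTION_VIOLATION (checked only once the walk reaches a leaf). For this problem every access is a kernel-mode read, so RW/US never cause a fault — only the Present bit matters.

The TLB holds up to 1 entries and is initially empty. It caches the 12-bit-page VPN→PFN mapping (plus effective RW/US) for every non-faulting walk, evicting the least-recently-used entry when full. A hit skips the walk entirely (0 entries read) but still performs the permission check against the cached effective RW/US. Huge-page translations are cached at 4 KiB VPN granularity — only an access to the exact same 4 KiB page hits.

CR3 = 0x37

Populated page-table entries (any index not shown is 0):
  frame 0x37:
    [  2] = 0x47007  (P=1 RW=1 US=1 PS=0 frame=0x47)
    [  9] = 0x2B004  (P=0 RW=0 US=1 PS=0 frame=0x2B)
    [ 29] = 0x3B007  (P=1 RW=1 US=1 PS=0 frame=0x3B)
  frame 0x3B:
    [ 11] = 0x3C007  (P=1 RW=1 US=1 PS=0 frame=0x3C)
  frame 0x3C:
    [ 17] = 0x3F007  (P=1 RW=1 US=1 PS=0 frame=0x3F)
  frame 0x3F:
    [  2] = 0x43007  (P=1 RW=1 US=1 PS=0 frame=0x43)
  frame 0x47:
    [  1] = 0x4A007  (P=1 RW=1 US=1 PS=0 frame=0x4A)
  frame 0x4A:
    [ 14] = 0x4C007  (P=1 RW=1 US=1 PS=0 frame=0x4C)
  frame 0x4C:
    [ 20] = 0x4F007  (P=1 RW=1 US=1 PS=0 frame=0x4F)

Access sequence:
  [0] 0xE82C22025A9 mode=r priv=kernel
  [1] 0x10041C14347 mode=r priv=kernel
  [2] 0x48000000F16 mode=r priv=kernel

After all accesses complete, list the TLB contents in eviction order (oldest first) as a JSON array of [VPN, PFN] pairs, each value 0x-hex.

Per-access translation:
#0 VA=0xE82C22025A9 (r,kernel):
  L0: frame=0x37 idx=29 entry=0x3B007 [P=1 RW=1 US=1 PS=0]
  L1: frame=0x3B idx=11 entry=0x3C007 [P=1 RW=1 US=1 PS=0]
  L2: frame=0x3C idx=17 entry=0x3F007 [P=1 RW=1 US=1 PS=0]
  L3: frame=0x3F idx=2 entry=0x43007 [P=1 RW=1 US=1 PS=0]
  ✓ 0x435A9  — 4 lookups
#1 VA=0x10041C14347 (r,kernel):
  L0: frame=0x37 idx=2 entry=0x47007 [P=1 RW=1 US=1 PS=0]
  L1: frame=0x47 idx=1 entry=0x4A007 [P=1 RW=1 US=1 PS=0]
  L2: frame=0x4A idx=14 entry=0x4C007 [P=1 RW=1 US=1 PS=0]
  L3: frame=0x4C idx=20 entry=0x4F007 [P=1 RW=1 US=1 PS=0]
  ✓ 0x4F347  — 4 lookups
#2 VA=0x48000000F16 (r,kernel):
  L0: frame=0x37 idx=9 entry=0x2B004 [P=0 RW=0 US=1 PS=0]
  ⇒ fault: PAGE_NOT_PRESENT  — 1 lookups

TLB: [["0x10041C14", "0x4F"]]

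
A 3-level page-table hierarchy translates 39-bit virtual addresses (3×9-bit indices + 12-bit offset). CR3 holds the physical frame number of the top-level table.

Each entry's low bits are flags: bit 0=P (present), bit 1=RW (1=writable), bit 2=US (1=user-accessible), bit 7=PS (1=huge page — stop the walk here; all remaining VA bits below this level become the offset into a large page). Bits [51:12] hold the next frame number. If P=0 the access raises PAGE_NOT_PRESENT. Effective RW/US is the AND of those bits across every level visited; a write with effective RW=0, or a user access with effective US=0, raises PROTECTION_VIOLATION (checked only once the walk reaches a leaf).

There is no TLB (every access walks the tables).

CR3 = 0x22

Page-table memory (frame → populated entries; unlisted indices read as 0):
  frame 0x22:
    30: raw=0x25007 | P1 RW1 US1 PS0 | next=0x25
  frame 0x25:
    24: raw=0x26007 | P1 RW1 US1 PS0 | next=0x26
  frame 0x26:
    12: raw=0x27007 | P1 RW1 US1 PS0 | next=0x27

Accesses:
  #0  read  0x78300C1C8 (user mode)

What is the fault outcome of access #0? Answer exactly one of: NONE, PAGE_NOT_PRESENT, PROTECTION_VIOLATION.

Per-access translation:
#0 VA=0x78300C1C8 (r,user):
  lvl0: tbl 0x22, slot 30 ⇒ 0x25007 (P1/RW1/US1/PS0)
  lvl1: tbl 0x25, slot 24 ⇒ 0x26007 (P1/RW1/US1/PS0)
  lvl2: tbl 0x26, slot 12 ⇒ 0x27007 (P1/RW1/US1/PS0)
  ⇒ phys 0x271C8  [3 reads]

Access #0 fault: NONE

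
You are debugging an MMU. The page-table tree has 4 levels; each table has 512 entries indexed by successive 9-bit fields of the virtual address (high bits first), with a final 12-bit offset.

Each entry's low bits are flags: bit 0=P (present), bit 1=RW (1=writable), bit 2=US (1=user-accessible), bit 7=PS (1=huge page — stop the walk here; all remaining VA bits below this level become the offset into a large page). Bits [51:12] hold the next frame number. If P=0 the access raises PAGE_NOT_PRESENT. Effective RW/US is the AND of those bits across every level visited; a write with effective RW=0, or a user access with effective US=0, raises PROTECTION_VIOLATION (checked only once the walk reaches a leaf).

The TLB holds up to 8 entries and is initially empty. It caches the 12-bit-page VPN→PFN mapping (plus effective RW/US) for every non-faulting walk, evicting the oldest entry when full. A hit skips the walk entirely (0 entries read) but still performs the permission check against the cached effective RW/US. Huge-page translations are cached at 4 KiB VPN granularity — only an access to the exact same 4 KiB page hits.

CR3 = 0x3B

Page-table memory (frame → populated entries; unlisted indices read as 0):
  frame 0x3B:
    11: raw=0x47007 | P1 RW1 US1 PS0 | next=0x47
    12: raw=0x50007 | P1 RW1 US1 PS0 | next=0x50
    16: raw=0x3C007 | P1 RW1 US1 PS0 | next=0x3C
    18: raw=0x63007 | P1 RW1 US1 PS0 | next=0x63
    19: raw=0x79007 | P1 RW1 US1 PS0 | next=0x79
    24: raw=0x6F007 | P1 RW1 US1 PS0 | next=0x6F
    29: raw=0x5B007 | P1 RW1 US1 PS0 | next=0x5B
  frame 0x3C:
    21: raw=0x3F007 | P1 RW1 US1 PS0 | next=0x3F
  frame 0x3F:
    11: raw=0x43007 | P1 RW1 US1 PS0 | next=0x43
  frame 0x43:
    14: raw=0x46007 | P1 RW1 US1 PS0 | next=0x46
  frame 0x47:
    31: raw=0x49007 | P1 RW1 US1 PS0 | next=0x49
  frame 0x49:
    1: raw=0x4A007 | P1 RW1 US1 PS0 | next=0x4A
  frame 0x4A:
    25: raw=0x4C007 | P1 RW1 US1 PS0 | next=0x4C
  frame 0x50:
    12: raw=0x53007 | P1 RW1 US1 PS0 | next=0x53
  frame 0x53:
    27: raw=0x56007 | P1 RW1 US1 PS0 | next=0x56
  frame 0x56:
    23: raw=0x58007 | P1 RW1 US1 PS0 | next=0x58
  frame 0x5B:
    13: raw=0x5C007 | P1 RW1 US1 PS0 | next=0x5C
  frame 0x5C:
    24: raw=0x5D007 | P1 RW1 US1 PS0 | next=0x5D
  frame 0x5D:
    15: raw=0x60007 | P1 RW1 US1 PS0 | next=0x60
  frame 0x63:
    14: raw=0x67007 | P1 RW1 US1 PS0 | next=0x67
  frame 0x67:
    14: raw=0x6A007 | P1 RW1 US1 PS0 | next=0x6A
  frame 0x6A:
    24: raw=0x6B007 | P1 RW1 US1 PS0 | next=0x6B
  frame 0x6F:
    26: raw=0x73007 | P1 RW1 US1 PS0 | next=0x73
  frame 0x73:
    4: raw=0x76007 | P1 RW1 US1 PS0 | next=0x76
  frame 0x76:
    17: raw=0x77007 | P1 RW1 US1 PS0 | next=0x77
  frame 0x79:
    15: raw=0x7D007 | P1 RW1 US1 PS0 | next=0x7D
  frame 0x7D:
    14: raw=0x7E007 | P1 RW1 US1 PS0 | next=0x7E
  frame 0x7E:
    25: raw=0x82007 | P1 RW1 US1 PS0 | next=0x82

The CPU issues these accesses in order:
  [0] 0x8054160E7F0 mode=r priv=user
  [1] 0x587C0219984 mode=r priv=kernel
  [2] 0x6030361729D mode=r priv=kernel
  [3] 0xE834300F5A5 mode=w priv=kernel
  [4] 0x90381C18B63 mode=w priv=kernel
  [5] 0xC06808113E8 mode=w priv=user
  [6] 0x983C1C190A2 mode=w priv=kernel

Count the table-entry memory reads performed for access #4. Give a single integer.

Walk each access:
#0 VA=0x8054160E7F0 (r,user):
  [0] read 0x3B idx=16: raw=0x3C007 flags P=1 W=1 U=1 S=0
  [1] read 0x3C idx=21: raw=0x3F007 flags P=1 W=1 U=1 S=0
  [2] read 0x3F idx=11: raw=0x43007 flags P=1 W=1 U=1 S=0
  [3] read 0x43 idx=14: raw=0x46007 flags P=1 W=1 U=1 S=0
  ⇒ phys 0x467F0  [4 reads]
#1 VA=0x587C0219984 (r,kernel):
  [0] read 0x3B idx=11: raw=0x47007 flags P=1 W=1 U=1 S=0
  [1] read 0x47 idx=31: raw=0x49007 flags P=1 W=1 U=1 S=0
  [2] read 0x49 idx=1: raw=0x4A007 flags P=1 W=1 U=1 S=0
  [3] read 0x4A idx=25: raw=0x4C007 flags P=1 W=1 U=1 S=0
  ⇒ phys 0x4C984  [4 reads]
#2 VA=0x6030361729D (r,kernel):
  [0] read 0x3B idx=12: raw=0x50007 flags P=1 W=1 U=1 S=0
  [1] read 0x50 idx=12: raw=0x53007 flags P=1 W=1 U=1 S=0
  [2] read 0x53 idx=27: raw=0x56007 flags P=1 W=1 U=1 S=0
  [3] read 0x56 idx=23: raw=0x58007 flags P=1 W=1 U=1 S=0
  ⇒ phys 0x5829D  [4 reads]
#3 VA=0xE834300F5A5 (w,kernel):
  [0] read 0x3B idx=29: raw=0x5B007 flags P=1 W=1 U=1 S=0
  [1] read 0x5B idx=13: raw=0x5C007 flags P=1 W=1 U=1 S=0
  [2] read 0x5C idx=24: raw=0x5D007 flags P=1 W=1 U=1 S=0
  [3] read 0x5D idx=15: raw=0x60007 flags P=1 W=1 U=1 S=0
  ⇒ phys 0x605A5  [4 reads]
#4 VA=0x90381C18B63 (w,kernel):
  [0] read 0x3B idx=18: raw=0x63007 flags P=1 W=1 U=1 S=0
  [1] read 0x63 idx=14: raw=0x67007 flags P=1 W=1 U=1 S=0
  [2] read 0x67 idx=14: raw=0x6A007 flags P=1 W=1 U=1 S=0
  [3] read 0x6A idx=24: raw=0x6B007 flags P=1 W=1 U=1 S=0
  ⇒ phys 0x6BB63  [4 reads]
#5 VA=0xC06808113E8 (w,user):
  [0] read 0x3B idx=24: raw=0x6F007 flags P=1 W=1 U=1 S=0
  [1] read 0x6F idx=26: raw=0x73007 flags P=1 W=1 U=1 S=0
  [2] read 0x73 idx=4: raw=0x76007 flags P=1 W=1 U=1 S=0
  [3] read 0x76 idx=17: raw=0x77007 flags P=1 W=1 U=1 S=0
  ⇒ phys 0x773E8  [4 reads]
#6 VA=0x983C1C190A2 (w,kernel):
  [0] read 0x3B idx=19: raw=0x79007 flags P=1 W=1 U=1 S=0
  [1] read 0x79 idx=15: raw=0x7D007 flags P=1 W=1 U=1 S=0
  [2] read 0x7D idx=14: raw=0x7E007 flags P=1 W=1 U=1 S=0
  [3] read 0x7E idx=25: raw=0x82007 flags P=1 W=1 U=1 S=0
  ⇒ phys 0x820A2  [4 reads]

Entries read for #4: 4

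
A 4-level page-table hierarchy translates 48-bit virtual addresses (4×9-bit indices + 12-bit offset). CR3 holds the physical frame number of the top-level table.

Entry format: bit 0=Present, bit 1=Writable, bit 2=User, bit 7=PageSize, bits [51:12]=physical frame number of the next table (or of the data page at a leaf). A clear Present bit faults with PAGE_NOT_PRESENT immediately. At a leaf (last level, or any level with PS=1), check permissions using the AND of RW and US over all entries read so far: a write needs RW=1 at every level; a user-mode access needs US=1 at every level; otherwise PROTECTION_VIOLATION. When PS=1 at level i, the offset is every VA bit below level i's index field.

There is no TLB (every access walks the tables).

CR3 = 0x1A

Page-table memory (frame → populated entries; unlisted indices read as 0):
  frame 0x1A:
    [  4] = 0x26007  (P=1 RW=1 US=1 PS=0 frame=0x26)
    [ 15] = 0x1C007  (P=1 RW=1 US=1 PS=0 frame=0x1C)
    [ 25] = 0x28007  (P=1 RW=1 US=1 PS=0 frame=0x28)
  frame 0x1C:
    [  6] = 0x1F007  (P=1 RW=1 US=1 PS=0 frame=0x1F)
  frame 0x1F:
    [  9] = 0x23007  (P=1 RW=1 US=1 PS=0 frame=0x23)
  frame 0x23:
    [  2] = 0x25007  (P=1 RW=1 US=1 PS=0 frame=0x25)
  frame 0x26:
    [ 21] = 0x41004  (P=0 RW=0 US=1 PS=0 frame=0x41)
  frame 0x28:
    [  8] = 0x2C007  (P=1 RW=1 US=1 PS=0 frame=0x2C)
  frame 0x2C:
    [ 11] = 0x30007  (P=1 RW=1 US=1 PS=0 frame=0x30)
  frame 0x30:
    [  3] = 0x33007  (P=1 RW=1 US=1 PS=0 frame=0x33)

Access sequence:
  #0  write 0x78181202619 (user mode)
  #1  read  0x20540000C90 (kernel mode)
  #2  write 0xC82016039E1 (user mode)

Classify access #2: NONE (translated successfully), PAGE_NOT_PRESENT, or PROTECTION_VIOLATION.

Trace:
#0 VA=0x78181202619 (w,user):
  [0] read 0x1A idx=15: raw=0x1C007 flags P=1 W=1 U=1 S=0
  [1] read 0x1C idx=6: raw=0x1F007 flags P=1 W=1 U=1 S=0
  [2] read 0x1F idx=9: raw=0x23007 flags P=1 W=1 U=1 S=0
  [3] read 0x23 idx=2: raw=0x25007 flags P=1 W=1 U=1 S=0
  → PA=0x25619  (4 entries read)
#1 VA=0x20540000C90 (r,kernel):
  [0] read 0x1A idx=4: raw=0x26007 flags P=1 W=1 U=1 S=0
  [1] read 0x26 idx=21: raw=0x41004 flags P=0 W=0 U=1 S=0
  ✗ PAGE_NOT_PRESENT  [2 reads]
#2 VA=0xC82016039E1 (w,user):
  [0] read 0x1A idx=25: raw=0x28007 flags P=1 W=1 U=1 S=0
  [1] read 0x28 idx=8: raw=0x2C007 flags P=1 W=1 U=1 S=0
  [2] read 0x2C idx=11: raw=0x30007 flags P=1 W=1 U=1 S=0
  [3] read 0x30 idx=3: raw=0x33007 flags P=1 W=1 U=1 S=0
  → PA=0x339E1  (4 entries read)

Access #2 fault: NONE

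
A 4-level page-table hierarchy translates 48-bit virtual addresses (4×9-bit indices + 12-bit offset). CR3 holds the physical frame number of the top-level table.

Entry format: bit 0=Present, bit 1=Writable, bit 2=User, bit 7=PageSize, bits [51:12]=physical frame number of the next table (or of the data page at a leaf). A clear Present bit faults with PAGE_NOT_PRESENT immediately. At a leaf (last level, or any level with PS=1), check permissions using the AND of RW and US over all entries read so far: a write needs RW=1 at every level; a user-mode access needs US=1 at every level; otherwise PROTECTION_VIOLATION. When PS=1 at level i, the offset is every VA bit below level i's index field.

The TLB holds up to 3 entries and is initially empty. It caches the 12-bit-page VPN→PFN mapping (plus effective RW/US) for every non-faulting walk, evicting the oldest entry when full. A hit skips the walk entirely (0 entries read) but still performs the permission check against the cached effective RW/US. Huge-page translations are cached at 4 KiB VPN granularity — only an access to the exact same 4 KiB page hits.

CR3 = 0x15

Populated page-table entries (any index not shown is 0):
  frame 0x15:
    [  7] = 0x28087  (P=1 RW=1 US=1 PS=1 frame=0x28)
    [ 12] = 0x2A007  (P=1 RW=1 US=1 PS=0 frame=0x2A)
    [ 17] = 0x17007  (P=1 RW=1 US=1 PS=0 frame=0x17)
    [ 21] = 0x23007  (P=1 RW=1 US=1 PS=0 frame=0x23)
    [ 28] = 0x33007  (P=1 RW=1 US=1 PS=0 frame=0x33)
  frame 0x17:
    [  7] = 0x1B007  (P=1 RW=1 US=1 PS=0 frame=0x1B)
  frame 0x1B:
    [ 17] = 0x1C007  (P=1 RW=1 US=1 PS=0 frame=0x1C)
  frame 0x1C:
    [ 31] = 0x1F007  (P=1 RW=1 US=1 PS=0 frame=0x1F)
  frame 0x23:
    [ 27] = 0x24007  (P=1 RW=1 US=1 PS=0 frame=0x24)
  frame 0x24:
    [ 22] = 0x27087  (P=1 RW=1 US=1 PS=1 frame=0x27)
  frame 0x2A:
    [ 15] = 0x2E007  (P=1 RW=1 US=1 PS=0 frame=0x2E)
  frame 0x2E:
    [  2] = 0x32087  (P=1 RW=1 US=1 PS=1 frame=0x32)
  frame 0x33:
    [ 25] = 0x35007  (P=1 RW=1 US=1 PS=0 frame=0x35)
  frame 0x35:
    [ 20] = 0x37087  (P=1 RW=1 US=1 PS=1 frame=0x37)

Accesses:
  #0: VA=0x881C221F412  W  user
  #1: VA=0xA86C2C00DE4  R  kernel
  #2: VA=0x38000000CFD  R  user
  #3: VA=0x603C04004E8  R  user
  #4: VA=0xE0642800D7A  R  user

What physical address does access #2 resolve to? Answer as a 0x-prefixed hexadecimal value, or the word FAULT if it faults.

Walk each access:
#0 VA=0x881C221F412 (w,user):
  L0 @0x15[17] → 0x17007  P=1,RW=1,US=1,PS=0
  L1 @0x17[7] → 0x1B007  P=1,RW=1,US=1,PS=0
  L2 @0x1B[17] → 0x1C007  P=1,RW=1,US=1,PS=0
  L3 @0x1C[31] → 0x1F007  P=1,RW=1,US=1,PS=0
  ✓ 0x1F412  — 4 lookups
#1 VA=0xA86C2C00DE4 (r,kernel):
  L0 @0x15[21] → 0x23007  P=1,RW=1,US=1,PS=0
  L1 @0x23[27] → 0x24007  P=1,RW=1,US=1,PS=0
  L2 @0x24[22] → 0x27087  P=1,RW=1,US=1,PS=1
  ✓ 0x27DE4 (huge @L2)  — 3 lookups
#2 VA=0x38000000CFD (r,user):
  L0 @0x15[7] → 0x28087  P=1,RW=1,US=1,PS=1
  ✓ 0x28CFD (huge @L0)  — 1 lookups
#3 VA=0x603C04004E8 (r,user):
  L0 @0x15[12] → 0x2A007  P=1,RW=1,US=1,PS=0
  L1 @0x2A[15] → 0x2E007  P=1,RW=1,US=1,PS=0
  L2 @0x2E[2] → 0x32087  P=1,RW=1,US=1,PS=1
  ✓ 0x324E8 (huge @L2)  — 3 lookups
#4 VA=0xE0642800D7A (r,user):
  L0 @0x15[28] → 0x33007  P=1,RW=1,US=1,PS=0
  L1 @0x33[25] → 0x35007  P=1,RW=1,US=1,PS=0
  L2 @0x35[20] → 0x37087  P=1,RW=1,US=1,PS=1
  ✓ 0x37D7A (huge @L2)  — 3 lookups

Access #2 PA: 0x28CFD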